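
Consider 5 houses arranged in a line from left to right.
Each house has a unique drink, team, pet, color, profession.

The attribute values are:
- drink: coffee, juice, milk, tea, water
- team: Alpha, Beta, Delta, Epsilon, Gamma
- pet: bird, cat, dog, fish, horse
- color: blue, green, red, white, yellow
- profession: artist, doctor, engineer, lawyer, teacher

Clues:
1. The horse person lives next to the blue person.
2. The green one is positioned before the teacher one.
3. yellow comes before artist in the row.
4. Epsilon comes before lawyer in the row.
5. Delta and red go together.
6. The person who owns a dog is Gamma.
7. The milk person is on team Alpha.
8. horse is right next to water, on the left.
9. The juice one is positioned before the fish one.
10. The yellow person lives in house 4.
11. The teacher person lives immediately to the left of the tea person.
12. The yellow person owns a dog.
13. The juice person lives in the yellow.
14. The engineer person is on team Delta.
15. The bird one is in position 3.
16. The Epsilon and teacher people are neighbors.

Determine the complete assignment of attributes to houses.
Solution:

House | Drink | Team | Pet | Color | Profession
-----------------------------------------------
  1   | coffee | Epsilon | horse | green | doctor
  2   | water | Beta | cat | blue | teacher
  3   | tea | Delta | bird | red | engineer
  4   | juice | Gamma | dog | yellow | lawyer
  5   | milk | Alpha | fish | white | artist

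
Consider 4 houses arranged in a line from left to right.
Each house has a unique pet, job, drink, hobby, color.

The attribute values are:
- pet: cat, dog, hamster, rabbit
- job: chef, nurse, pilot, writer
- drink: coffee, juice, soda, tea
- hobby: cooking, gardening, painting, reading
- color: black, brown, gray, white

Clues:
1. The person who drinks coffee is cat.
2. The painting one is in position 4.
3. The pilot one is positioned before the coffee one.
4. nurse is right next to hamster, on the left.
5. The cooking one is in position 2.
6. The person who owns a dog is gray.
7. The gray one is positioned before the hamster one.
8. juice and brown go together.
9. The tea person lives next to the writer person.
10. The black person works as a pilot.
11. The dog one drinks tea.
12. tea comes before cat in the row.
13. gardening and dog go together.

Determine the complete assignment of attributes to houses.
Solution:

House | Pet | Job | Drink | Hobby | Color
-----------------------------------------
  1   | dog | nurse | tea | gardening | gray
  2   | hamster | writer | juice | cooking | brown
  3   | rabbit | pilot | soda | reading | black
  4   | cat | chef | coffee | painting | white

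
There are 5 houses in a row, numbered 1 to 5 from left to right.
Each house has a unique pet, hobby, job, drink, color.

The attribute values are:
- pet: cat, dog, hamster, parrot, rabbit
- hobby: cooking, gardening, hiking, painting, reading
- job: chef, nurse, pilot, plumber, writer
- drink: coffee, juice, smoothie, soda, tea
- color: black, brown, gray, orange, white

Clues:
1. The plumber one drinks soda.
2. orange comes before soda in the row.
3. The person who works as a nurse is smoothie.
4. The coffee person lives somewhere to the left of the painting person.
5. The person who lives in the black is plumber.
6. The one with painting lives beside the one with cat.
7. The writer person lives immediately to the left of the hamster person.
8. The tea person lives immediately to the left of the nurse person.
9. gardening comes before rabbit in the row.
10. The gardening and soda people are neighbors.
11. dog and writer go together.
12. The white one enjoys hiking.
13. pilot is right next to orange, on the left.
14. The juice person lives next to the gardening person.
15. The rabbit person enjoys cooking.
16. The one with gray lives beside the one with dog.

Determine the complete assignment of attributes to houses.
Solution:

House | Pet | Hobby | Job | Drink | Color
-----------------------------------------
  1   | parrot | reading | pilot | juice | gray
  2   | dog | gardening | writer | coffee | orange
  3   | hamster | painting | plumber | soda | black
  4   | cat | hiking | chef | tea | white
  5   | rabbit | cooking | nurse | smoothie | brown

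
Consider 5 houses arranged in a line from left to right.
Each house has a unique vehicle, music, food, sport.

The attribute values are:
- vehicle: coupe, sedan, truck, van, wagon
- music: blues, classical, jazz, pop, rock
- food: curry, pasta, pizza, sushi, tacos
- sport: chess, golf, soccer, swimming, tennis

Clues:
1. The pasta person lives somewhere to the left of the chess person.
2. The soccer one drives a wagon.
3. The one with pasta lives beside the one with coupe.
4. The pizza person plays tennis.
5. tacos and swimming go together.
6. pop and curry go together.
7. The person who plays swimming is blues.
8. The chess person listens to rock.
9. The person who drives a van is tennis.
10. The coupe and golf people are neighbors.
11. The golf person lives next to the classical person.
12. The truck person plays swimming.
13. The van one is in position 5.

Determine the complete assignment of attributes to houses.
Solution:

House | Vehicle | Music | Food | Sport
--------------------------------------
  1   | truck | blues | tacos | swimming
  2   | wagon | jazz | pasta | soccer
  3   | coupe | rock | sushi | chess
  4   | sedan | pop | curry | golf
  5   | van | classical | pizza | tennis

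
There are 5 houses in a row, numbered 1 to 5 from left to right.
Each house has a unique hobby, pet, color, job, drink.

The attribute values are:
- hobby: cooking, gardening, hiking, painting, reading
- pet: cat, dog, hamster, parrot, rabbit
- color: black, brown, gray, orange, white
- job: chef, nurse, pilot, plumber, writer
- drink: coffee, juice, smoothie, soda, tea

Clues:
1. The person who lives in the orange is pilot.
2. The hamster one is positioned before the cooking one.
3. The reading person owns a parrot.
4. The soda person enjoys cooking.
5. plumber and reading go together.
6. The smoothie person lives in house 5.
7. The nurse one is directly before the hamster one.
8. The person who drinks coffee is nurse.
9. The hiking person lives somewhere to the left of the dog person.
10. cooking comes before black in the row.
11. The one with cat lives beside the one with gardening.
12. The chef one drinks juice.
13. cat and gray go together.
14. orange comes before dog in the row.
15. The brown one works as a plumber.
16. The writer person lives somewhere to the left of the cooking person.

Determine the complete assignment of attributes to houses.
Solution:

House | Hobby | Pet | Color | Job | Drink
-----------------------------------------
  1   | hiking | cat | gray | nurse | coffee
  2   | gardening | hamster | white | writer | tea
  3   | cooking | rabbit | orange | pilot | soda
  4   | painting | dog | black | chef | juice
  5   | reading | parrot | brown | plumber | smoothie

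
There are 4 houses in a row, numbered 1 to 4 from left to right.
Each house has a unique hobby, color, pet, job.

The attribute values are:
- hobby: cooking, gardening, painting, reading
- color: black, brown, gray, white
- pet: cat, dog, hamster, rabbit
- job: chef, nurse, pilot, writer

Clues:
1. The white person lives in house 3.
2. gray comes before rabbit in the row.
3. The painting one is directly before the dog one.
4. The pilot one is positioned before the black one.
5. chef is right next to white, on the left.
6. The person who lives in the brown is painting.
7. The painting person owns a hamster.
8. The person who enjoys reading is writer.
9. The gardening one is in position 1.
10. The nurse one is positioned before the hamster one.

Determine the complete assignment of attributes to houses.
Solution:

House | Hobby | Color | Pet | Job
---------------------------------
  1   | gardening | gray | cat | nurse
  2   | painting | brown | hamster | chef
  3   | cooking | white | dog | pilot
  4   | reading | black | rabbit | writer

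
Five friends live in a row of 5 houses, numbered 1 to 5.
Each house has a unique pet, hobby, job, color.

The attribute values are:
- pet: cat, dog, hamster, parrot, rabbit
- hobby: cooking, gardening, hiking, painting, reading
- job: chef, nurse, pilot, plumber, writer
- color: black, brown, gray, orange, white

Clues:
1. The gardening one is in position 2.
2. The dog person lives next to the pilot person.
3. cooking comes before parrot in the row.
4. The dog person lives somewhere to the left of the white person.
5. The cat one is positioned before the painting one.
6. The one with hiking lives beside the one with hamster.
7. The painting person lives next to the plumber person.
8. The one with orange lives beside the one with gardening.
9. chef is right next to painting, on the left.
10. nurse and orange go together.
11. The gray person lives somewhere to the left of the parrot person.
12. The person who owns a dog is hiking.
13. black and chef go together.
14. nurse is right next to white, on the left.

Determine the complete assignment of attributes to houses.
Solution:

House | Pet | Hobby | Job | Color
---------------------------------
  1   | dog | hiking | nurse | orange
  2   | hamster | gardening | pilot | white
  3   | cat | cooking | chef | black
  4   | rabbit | painting | writer | gray
  5   | parrot | reading | plumber | brown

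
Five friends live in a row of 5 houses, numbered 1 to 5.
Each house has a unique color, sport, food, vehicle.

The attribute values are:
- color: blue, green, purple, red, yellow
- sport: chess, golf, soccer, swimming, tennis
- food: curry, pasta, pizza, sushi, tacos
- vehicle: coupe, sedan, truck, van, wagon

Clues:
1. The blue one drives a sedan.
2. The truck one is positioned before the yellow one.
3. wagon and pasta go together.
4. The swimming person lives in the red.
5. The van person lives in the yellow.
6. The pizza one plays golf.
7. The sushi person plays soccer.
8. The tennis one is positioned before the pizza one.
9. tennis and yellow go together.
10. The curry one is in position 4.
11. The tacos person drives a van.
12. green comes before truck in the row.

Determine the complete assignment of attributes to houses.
Solution:

House | Color | Sport | Food | Vehicle
--------------------------------------
  1   | green | chess | pasta | wagon
  2   | purple | soccer | sushi | truck
  3   | yellow | tennis | tacos | van
  4   | red | swimming | curry | coupe
  5   | blue | golf | pizza | sedan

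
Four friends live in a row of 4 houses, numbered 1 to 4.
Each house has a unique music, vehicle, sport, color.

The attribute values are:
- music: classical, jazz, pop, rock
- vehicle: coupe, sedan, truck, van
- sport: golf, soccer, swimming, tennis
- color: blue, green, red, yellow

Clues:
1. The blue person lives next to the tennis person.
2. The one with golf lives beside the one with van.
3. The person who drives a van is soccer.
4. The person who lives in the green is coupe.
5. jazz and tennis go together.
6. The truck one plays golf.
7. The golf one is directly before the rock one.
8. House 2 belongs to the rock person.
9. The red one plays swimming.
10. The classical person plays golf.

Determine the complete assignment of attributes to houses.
Solution:

House | Music | Vehicle | Sport | Color
---------------------------------------
  1   | classical | truck | golf | yellow
  2   | rock | van | soccer | blue
  3   | jazz | coupe | tennis | green
  4   | pop | sedan | swimming | red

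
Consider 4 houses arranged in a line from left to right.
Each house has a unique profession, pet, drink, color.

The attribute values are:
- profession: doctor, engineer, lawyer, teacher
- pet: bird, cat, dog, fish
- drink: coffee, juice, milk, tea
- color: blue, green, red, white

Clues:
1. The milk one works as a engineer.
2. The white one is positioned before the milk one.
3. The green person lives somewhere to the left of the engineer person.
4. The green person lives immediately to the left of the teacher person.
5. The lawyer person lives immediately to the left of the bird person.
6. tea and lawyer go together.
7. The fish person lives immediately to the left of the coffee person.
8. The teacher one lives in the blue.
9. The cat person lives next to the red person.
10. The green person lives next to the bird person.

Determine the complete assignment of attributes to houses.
Solution:

House | Profession | Pet | Drink | Color
----------------------------------------
  1   | lawyer | fish | tea | green
  2   | teacher | bird | coffee | blue
  3   | doctor | cat | juice | white
  4   | engineer | dog | milk | red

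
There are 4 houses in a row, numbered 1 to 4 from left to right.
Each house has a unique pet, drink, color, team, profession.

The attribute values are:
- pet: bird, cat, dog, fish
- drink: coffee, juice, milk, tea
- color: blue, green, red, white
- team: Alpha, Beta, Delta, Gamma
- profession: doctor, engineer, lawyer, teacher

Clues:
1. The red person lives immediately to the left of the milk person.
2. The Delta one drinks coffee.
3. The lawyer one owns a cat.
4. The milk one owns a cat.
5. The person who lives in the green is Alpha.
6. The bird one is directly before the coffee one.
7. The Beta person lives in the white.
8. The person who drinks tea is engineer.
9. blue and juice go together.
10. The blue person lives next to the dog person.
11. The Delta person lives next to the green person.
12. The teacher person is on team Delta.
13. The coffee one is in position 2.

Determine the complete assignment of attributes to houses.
Solution:

House | Pet | Drink | Color | Team | Profession
-----------------------------------------------
  1   | bird | juice | blue | Gamma | doctor
  2   | dog | coffee | red | Delta | teacher
  3   | cat | milk | green | Alpha | lawyer
  4   | fish | tea | white | Beta | engineer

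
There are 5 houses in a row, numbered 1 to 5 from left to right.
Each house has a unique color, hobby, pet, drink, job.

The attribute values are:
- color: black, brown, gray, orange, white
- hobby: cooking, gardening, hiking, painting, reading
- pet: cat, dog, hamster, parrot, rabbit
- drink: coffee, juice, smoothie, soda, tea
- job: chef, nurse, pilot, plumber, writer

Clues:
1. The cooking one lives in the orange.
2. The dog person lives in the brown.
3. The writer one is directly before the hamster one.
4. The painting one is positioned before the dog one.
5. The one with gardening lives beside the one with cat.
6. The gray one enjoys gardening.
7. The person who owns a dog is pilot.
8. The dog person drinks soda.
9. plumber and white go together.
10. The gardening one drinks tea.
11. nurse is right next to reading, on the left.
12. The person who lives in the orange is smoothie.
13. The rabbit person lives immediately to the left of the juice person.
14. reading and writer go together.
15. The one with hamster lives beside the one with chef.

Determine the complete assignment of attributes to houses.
Solution:

House | Color | Hobby | Pet | Drink | Job
-----------------------------------------
  1   | gray | gardening | rabbit | tea | nurse
  2   | black | reading | cat | juice | writer
  3   | white | painting | hamster | coffee | plumber
  4   | orange | cooking | parrot | smoothie | chef
  5   | brown | hiking | dog | soda | pilot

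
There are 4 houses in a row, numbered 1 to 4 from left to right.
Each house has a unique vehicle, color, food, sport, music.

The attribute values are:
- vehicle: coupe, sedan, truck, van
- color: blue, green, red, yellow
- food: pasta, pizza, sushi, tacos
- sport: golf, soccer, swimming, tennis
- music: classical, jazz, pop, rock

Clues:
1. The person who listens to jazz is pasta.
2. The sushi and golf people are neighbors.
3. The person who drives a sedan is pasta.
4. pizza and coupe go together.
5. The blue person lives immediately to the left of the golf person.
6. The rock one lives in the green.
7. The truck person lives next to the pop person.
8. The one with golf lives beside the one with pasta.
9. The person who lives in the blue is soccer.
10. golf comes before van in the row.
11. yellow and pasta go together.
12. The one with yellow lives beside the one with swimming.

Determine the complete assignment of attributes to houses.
Solution:

House | Vehicle | Color | Food | Sport | Music
----------------------------------------------
  1   | truck | blue | sushi | soccer | classical
  2   | coupe | red | pizza | golf | pop
  3   | sedan | yellow | pasta | tennis | jazz
  4   | van | green | tacos | swimming | rock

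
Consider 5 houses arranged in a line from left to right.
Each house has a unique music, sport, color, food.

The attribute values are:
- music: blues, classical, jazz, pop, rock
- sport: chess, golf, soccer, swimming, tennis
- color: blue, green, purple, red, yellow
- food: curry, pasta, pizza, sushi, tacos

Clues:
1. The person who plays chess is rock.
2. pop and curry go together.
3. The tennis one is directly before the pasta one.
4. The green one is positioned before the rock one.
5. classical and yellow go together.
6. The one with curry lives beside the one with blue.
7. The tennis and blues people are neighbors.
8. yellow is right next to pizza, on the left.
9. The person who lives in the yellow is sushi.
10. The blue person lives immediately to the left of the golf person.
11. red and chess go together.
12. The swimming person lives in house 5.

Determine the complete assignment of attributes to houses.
Solution:

House | Music | Sport | Color | Food
------------------------------------
  1   | pop | tennis | green | curry
  2   | blues | soccer | blue | pasta
  3   | classical | golf | yellow | sushi
  4   | rock | chess | red | pizza
  5   | jazz | swimming | purple | tacos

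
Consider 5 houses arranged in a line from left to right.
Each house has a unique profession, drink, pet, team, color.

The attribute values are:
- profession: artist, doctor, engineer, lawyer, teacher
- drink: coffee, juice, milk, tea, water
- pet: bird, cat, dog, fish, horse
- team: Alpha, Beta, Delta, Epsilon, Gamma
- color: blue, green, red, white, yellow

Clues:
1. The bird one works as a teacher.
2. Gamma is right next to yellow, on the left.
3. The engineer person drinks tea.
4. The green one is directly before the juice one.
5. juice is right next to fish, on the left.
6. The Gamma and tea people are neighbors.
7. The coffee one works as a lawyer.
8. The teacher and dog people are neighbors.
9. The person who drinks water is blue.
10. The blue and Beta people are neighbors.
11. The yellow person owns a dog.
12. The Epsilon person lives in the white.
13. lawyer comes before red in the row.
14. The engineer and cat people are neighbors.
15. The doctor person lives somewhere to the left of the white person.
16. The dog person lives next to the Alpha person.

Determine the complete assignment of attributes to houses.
Solution:

House | Profession | Drink | Pet | Team | Color
-----------------------------------------------
  1   | teacher | water | bird | Gamma | blue
  2   | engineer | tea | dog | Beta | yellow
  3   | lawyer | coffee | cat | Alpha | green
  4   | doctor | juice | horse | Delta | red
  5   | artist | milk | fish | Epsilon | white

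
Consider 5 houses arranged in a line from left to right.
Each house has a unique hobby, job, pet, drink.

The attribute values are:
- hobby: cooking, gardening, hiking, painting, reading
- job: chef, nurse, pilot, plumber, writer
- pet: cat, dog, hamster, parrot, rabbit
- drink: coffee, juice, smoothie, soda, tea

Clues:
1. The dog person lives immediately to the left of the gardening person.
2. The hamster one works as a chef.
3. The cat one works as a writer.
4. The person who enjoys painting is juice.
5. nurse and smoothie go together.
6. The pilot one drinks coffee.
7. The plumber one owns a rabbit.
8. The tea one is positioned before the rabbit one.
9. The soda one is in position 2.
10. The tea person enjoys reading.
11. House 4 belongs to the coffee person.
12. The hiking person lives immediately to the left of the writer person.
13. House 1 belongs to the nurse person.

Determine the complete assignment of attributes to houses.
Solution:

House | Hobby | Job | Pet | Drink
---------------------------------
  1   | hiking | nurse | dog | smoothie
  2   | gardening | writer | cat | soda
  3   | reading | chef | hamster | tea
  4   | cooking | pilot | parrot | coffee
  5   | painting | plumber | rabbit | juice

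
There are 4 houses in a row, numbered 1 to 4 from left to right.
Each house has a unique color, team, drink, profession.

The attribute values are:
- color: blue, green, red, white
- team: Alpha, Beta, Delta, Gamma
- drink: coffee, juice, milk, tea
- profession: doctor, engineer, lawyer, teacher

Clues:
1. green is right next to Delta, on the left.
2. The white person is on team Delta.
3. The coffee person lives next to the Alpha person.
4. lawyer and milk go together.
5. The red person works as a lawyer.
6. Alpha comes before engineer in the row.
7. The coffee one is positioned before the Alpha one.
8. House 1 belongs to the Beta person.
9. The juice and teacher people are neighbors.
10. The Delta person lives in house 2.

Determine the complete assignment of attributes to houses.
Solution:

House | Color | Team | Drink | Profession
-----------------------------------------
  1   | green | Beta | juice | doctor
  2   | white | Delta | coffee | teacher
  3   | red | Alpha | milk | lawyer
  4   | blue | Gamma | tea | engineer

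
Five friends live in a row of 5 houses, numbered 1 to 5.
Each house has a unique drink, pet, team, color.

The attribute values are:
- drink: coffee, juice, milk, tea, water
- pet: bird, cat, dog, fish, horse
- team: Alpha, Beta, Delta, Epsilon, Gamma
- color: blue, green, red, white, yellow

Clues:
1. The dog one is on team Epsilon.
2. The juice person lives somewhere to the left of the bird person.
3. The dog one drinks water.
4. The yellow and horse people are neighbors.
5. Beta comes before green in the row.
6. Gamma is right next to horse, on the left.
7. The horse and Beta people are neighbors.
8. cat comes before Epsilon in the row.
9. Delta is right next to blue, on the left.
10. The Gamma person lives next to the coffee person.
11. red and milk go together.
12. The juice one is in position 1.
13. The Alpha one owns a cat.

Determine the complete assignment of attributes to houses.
Solution:

House | Drink | Pet | Team | Color
----------------------------------
  1   | juice | fish | Gamma | yellow
  2   | coffee | horse | Delta | white
  3   | tea | bird | Beta | blue
  4   | milk | cat | Alpha | red
  5   | water | dog | Epsilon | green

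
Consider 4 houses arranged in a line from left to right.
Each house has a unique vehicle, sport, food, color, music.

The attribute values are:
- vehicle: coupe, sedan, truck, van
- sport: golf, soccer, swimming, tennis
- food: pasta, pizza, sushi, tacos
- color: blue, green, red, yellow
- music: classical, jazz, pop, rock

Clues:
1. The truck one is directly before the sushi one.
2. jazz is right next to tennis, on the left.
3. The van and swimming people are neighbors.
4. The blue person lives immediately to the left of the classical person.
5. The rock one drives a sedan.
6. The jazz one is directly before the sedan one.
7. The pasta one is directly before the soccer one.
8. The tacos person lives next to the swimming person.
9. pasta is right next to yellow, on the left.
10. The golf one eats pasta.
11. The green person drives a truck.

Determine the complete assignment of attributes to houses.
Solution:

House | Vehicle | Sport | Food | Color | Music
----------------------------------------------
  1   | coupe | golf | pasta | blue | pop
  2   | van | soccer | tacos | yellow | classical
  3   | truck | swimming | pizza | green | jazz
  4   | sedan | tennis | sushi | red | rock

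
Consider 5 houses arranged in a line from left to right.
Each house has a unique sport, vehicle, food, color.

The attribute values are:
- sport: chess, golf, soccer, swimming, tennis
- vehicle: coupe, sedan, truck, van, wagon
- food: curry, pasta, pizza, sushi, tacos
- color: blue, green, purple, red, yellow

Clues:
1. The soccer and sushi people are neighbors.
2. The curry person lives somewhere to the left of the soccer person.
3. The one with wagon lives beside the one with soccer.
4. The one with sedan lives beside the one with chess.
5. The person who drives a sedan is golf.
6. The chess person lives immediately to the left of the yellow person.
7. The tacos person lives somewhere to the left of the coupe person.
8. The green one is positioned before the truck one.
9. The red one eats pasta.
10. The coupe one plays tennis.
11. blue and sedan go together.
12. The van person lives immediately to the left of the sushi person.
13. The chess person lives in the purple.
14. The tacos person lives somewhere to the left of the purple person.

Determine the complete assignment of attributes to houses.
Solution:

House | Sport | Vehicle | Food | Color
--------------------------------------
  1   | golf | sedan | tacos | blue
  2   | chess | wagon | curry | purple
  3   | soccer | van | pizza | yellow
  4   | tennis | coupe | sushi | green
  5   | swimming | truck | pasta | red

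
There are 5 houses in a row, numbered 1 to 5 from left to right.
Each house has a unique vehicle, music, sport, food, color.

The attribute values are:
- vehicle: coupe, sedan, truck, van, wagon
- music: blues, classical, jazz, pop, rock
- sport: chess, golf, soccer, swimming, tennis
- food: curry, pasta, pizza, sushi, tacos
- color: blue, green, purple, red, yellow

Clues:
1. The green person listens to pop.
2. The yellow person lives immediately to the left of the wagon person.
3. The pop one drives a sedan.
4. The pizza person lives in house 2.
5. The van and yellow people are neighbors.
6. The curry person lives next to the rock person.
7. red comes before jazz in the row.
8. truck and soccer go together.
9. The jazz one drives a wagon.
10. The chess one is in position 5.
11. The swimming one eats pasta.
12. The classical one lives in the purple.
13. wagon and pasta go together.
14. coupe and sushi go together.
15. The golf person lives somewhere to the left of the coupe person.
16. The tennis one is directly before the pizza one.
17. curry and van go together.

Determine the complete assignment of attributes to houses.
Solution:

House | Vehicle | Music | Sport | Food | Color
----------------------------------------------
  1   | van | blues | tennis | curry | red
  2   | truck | rock | soccer | pizza | yellow
  3   | wagon | jazz | swimming | pasta | blue
  4   | sedan | pop | golf | tacos | green
  5   | coupe | classical | chess | sushi | purple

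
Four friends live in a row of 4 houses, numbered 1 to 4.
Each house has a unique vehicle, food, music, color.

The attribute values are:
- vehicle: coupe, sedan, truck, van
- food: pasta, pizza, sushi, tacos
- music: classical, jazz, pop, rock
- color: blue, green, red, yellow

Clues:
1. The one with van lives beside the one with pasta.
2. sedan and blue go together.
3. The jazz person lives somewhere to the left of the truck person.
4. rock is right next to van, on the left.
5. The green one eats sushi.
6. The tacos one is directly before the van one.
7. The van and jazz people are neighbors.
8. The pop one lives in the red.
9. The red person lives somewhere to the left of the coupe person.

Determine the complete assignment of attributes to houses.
Solution:

House | Vehicle | Food | Music | Color
--------------------------------------
  1   | sedan | tacos | rock | blue
  2   | van | pizza | pop | red
  3   | coupe | pasta | jazz | yellow
  4   | truck | sushi | classical | green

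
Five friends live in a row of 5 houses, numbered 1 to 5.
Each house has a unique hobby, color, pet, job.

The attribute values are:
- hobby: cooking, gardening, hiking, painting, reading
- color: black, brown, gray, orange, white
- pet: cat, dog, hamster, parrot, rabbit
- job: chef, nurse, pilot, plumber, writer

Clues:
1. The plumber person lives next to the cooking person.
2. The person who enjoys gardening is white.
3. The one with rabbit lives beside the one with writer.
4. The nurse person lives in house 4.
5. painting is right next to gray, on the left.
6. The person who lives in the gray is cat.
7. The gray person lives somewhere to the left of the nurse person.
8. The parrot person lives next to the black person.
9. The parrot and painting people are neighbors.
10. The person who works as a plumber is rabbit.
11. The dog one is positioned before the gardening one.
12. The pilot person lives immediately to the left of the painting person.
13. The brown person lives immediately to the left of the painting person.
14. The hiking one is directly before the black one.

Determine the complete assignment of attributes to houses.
Solution:

House | Hobby | Color | Pet | Job
---------------------------------
  1   | hiking | brown | parrot | pilot
  2   | painting | black | rabbit | plumber
  3   | cooking | gray | cat | writer
  4   | reading | orange | dog | nurse
  5   | gardening | white | hamster | chef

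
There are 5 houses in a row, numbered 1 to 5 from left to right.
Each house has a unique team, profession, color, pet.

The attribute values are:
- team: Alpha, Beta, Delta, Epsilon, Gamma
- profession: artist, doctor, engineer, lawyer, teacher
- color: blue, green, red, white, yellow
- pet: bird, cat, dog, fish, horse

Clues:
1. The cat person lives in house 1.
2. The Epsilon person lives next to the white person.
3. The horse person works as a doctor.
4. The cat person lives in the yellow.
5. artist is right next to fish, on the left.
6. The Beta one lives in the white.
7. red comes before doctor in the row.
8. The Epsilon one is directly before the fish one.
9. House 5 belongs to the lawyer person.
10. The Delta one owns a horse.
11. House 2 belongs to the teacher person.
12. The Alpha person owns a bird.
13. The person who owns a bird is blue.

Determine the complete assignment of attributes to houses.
Solution:

House | Team | Profession | Color | Pet
---------------------------------------
  1   | Epsilon | artist | yellow | cat
  2   | Beta | teacher | white | fish
  3   | Gamma | engineer | red | dog
  4   | Delta | doctor | green | horse
  5   | Alpha | lawyer | blue | bird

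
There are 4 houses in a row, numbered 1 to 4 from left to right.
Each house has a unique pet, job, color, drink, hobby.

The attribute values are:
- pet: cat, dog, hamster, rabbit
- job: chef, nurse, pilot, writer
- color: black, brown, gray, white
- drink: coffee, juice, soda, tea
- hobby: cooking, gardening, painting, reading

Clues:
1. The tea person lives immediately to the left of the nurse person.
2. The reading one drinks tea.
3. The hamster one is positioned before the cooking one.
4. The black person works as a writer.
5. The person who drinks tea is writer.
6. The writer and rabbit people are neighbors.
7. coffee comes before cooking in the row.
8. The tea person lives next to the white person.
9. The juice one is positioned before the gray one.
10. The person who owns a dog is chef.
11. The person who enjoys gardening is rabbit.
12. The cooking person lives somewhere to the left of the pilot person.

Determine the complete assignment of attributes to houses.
Solution:

House | Pet | Job | Color | Drink | Hobby
-----------------------------------------
  1   | hamster | writer | black | tea | reading
  2   | rabbit | nurse | white | coffee | gardening
  3   | dog | chef | brown | juice | cooking
  4   | cat | pilot | gray | soda | painting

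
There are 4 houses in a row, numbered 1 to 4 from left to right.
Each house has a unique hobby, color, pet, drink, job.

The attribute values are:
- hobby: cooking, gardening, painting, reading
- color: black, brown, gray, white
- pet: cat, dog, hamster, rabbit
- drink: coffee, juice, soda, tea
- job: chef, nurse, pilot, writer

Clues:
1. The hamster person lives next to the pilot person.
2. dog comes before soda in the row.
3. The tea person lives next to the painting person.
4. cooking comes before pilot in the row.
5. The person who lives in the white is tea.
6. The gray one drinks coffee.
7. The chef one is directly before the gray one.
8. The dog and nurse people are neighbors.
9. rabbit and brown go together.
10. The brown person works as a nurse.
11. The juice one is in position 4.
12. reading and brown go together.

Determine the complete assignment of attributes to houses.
Solution:

House | Hobby | Color | Pet | Drink | Job
-----------------------------------------
  1   | cooking | white | hamster | tea | chef
  2   | painting | gray | dog | coffee | pilot
  3   | reading | brown | rabbit | soda | nurse
  4   | gardening | black | cat | juice | writer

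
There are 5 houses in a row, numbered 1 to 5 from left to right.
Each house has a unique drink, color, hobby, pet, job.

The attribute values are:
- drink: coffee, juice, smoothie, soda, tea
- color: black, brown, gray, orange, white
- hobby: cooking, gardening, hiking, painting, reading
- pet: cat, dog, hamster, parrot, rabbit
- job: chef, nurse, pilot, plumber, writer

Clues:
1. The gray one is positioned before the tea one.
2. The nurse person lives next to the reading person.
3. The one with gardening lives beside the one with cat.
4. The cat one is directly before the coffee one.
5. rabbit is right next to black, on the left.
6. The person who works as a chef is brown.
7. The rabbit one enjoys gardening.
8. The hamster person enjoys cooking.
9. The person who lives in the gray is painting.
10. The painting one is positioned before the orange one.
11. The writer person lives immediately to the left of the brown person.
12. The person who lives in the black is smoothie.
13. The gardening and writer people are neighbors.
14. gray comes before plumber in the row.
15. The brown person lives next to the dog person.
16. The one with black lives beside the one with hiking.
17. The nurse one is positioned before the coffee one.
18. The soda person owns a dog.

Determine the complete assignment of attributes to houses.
Solution:

House | Drink | Color | Hobby | Pet | Job
-----------------------------------------
  1   | juice | white | gardening | rabbit | nurse
  2   | smoothie | black | reading | cat | writer
  3   | coffee | brown | hiking | parrot | chef
  4   | soda | gray | painting | dog | pilot
  5   | tea | orange | cooking | hamster | plumber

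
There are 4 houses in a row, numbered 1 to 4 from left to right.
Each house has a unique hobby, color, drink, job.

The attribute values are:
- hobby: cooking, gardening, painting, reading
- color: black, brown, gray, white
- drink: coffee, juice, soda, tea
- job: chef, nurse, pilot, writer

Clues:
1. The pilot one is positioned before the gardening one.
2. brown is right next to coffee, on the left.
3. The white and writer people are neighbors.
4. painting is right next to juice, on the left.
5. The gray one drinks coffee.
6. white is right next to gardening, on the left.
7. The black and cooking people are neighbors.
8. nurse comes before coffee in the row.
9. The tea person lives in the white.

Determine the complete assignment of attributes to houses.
Solution:

House | Hobby | Color | Drink | Job
-----------------------------------
  1   | painting | white | tea | pilot
  2   | gardening | black | juice | writer
  3   | cooking | brown | soda | nurse
  4   | reading | gray | coffee | chef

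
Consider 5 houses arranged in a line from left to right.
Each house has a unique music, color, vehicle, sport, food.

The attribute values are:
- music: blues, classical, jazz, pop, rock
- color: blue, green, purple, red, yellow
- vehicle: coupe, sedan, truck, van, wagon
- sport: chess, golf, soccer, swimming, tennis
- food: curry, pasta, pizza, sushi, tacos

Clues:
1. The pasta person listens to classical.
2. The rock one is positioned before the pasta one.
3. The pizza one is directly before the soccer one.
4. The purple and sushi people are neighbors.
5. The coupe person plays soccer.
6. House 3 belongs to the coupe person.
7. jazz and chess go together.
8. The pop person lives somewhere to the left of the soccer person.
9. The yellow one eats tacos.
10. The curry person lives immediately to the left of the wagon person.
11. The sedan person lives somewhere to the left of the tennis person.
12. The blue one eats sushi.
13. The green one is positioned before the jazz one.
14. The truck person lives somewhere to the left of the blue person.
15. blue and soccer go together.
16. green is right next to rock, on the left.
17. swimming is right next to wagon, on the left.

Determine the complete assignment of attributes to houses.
Solution:

House | Music | Color | Vehicle | Sport | Food
----------------------------------------------
  1   | pop | green | truck | swimming | curry
  2   | rock | purple | wagon | golf | pizza
  3   | blues | blue | coupe | soccer | sushi
  4   | jazz | yellow | sedan | chess | tacos
  5   | classical | red | van | tennis | pasta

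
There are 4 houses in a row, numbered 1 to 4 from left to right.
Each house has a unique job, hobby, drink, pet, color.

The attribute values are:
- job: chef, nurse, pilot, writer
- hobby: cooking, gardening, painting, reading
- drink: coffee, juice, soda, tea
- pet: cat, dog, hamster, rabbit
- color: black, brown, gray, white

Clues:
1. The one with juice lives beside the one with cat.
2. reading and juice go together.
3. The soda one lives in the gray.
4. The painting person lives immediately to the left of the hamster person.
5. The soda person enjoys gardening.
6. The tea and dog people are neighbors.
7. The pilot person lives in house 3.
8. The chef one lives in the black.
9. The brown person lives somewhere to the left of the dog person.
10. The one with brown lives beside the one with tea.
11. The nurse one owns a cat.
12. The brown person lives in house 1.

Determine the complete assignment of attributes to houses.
Solution:

House | Job | Hobby | Drink | Pet | Color
-----------------------------------------
  1   | writer | painting | coffee | rabbit | brown
  2   | chef | cooking | tea | hamster | black
  3   | pilot | reading | juice | dog | white
  4   | nurse | gardening | soda | cat | gray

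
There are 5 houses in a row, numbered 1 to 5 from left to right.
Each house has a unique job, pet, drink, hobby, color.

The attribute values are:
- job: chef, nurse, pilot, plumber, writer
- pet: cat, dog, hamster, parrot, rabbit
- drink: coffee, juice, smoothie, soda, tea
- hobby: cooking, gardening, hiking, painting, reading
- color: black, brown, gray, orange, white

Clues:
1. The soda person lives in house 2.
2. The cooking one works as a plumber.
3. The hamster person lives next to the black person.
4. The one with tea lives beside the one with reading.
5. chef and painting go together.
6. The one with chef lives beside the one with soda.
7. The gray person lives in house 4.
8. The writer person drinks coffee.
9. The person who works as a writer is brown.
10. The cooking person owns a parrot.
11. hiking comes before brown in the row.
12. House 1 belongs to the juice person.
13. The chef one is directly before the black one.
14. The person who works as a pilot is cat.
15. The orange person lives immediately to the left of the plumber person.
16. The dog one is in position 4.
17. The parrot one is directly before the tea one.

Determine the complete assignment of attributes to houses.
Solution:

House | Job | Pet | Drink | Hobby | Color
-----------------------------------------
  1   | chef | hamster | juice | painting | orange
  2   | plumber | parrot | soda | cooking | black
  3   | pilot | cat | tea | hiking | white
  4   | nurse | dog | smoothie | reading | gray
  5   | writer | rabbit | coffee | gardening | brown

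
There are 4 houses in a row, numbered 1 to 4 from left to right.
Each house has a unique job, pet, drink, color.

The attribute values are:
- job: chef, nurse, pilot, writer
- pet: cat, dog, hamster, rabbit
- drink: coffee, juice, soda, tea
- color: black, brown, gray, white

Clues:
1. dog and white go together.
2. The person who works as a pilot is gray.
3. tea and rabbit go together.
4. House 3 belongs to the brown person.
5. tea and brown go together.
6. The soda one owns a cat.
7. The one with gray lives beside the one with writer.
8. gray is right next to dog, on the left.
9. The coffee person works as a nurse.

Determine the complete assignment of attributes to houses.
Solution:

House | Job | Pet | Drink | Color
---------------------------------
  1   | pilot | cat | soda | gray
  2   | writer | dog | juice | white
  3   | chef | rabbit | tea | brown
  4   | nurse | hamster | coffee | black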